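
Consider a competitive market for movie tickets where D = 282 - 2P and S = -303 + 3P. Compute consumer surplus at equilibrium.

Equilibrium: 282 - 2P = -303 + 3P gives P* = 117, Q* = 48.
Demand choke price (D = 0): P = 141.
CS = ½(141 − 117)(48) = 576.

Consumer surplus = 576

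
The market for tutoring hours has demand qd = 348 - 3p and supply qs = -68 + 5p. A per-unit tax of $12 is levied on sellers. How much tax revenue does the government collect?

Tax revenue = 2034

Pre-tax equilibrium: p* = 52, q* = 192.
Tax on sellers shifts supply to qs = -68 + 5(p − 12) = -128 + 5p.
348 - 3p = -128 + 5p gives buyer price pb = 59.5; sellers receive ps = 59.5 − 12 = 47.5.
New quantity: q = 348 − 3(59.5) = 169.5.
Revenue = 12 × 169.5 = 2034.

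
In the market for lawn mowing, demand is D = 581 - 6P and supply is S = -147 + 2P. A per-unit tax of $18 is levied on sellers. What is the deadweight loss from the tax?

Pre-tax equilibrium: P* = 91, Q* = 35.
Tax on sellers shifts supply to S = -147 + 2(P − 18) = -183 + 2P.
581 - 6P = -183 + 2P gives buyer price Pb = 95.5; sellers receive Ps = 95.5 − 18 = 77.5.
New quantity: Q = 581 − 6(95.5) = 8.
DWL = ½ × 18 × (35 − 8) = 243.

Deadweight loss = 243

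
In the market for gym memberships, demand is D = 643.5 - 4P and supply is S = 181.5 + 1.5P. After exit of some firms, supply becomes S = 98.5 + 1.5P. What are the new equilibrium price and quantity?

Original equilibrium: P* = 84, Q* = 307.5.
New equilibrium: 643.5 - 4P = 98.5 + 1.5P, so 545 = 5.5P and P' = 1090/11; Q' = 643.5 − 4(1090/11) = 5437/22.

P' = 1090/11, Q' = 5437/22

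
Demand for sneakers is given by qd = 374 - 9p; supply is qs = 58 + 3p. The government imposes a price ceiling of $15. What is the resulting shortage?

Equilibrium price would be p* = 79/3, so the ceiling at 15 binds.
At p = 15: qd = 374 − 9(15) = 239, qs = 58 + 3(15) = 103.
Shortage = 239 − 103 = 136.

Shortage = 136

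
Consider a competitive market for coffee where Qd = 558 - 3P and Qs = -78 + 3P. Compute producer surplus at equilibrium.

Equilibrium: 558 - 3P = -78 + 3P gives P* = 106, Q* = 240.
Supply starts at P = 26 (where Qs = 0).
PS = ½(106 − 26)(240) = 9600.

Producer surplus = 9600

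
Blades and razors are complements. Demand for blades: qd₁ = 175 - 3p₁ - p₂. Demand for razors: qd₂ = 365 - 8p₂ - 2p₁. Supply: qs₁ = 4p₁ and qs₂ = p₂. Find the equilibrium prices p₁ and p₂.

p₁ = 1210/61, p₂ = 2205/61

Market 1: 175 - 3p₁ - p₂ = 4p₁ → 7p₁ + p₂ = 175.
Market 2: 9p₂ + 2p₁ = 365.
Eliminating p₂: 9×(1) − 1×(2) gives 61p₁ = 1210, so p₁ = 1210/61.
Back-substitute into (2): p₂ = (365 − 2×1210/61) / 9 = 2205/61.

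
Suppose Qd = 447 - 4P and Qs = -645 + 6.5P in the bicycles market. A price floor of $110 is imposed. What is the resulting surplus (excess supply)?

Surplus = 63

Equilibrium price would be P* = 104, so the floor at 110 binds.
At P = 110: Qd = 7, Qs = 70.
Surplus = 70 − 7 = 63.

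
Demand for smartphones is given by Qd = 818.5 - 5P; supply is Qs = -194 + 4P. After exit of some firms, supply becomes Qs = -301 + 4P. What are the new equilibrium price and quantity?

P' = 2239/18, Q' = 1769/9

Original equilibrium: P* = 112.5, Q* = 256.
New equilibrium: 818.5 - 5P = -301 + 4P, so 1119.5 = 9P and P' = 2239/18; Q' = 818.5 − 5(2239/18) = 1769/9.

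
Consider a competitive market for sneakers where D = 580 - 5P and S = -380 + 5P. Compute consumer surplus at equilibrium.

Consumer surplus = 1000

Equilibrium: 580 - 5P = -380 + 5P gives P* = 96, Q* = 100.
Demand choke price (D = 0): P = 116.
CS = ½(116 − 96)(100) = 1000.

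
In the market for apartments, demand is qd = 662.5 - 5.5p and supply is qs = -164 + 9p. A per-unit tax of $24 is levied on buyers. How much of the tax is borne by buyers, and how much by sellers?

Pre-tax equilibrium: p* = 57, q* = 349.
Tax on buyers shifts demand to qd = 662.5 − 5.5(p + 24) = 530.5 - 5.5p.
530.5 - 5.5p = -164 + 9p gives seller price ps = 1389/29; buyers pay pb = 1389/29 + 24 = 2085/29.
New quantity: q = 662.5 − 5.5(2085/29) = 7745/29.
Buyer burden = 2085/29 − 57 = 432/29; seller burden = 57 − 1389/29 = 264/29.

Buyers bear 432/29, sellers bear 264/29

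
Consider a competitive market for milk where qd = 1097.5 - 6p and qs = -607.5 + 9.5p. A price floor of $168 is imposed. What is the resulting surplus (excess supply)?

Equilibrium price would be p* = 110, so the floor at 168 binds.
At p = 168: qd = 89.5, qs = 988.5.
Surplus = 988.5 − 89.5 = 899.

Surplus = 899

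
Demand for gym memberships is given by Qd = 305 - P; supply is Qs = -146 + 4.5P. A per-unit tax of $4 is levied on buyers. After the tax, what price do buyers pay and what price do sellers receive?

Pre-tax equilibrium: P* = 82, Q* = 223.
Tax on buyers shifts demand to Qd = 305 − 1(P + 4) = 301 - P.
301 - P = -146 + 4.5P gives seller price Ps = 894/11; buyers pay Pb = 894/11 + 4 = 938/11.
New quantity: Q = 305 − 1(938/11) = 2417/11.

Buyers pay 938/11, sellers receive 894/11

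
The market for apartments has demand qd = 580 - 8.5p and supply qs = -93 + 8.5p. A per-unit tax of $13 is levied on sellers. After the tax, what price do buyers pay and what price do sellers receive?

Buyers pay 1567/34, sellers receive 1125/34

Pre-tax equilibrium: p* = 673/17, q* = 243.5.
Tax on sellers shifts supply to qs = -93 + 8.5(p − 13) = -203.5 + 8.5p.
580 - 8.5p = -203.5 + 8.5p gives buyer price pb = 1567/34; sellers receive ps = 1567/34 − 13 = 1125/34.
New quantity: q = 580 − 8.5(1567/34) = 188.25.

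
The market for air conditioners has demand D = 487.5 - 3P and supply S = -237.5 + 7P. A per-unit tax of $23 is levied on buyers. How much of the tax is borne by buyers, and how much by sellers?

Buyers bear $16.1, sellers bear $6.9

Pre-tax equilibrium: P* = 72.5, Q* = 270.
Tax on buyers shifts demand to D = 487.5 − 3(P + 23) = 418.5 - 3P.
418.5 - 3P = -237.5 + 7P gives seller price Ps = 65.6; buyers pay Pb = 65.6 + 23 = 88.6.
New quantity: Q = 487.5 − 3(88.6) = 221.7.
Buyer burden = 88.6 − 72.5 = 16.1; seller burden = 72.5 − 65.6 = 6.9.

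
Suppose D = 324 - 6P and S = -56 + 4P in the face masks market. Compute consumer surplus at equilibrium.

Consumer surplus = 768

Equilibrium: 324 - 6P = -56 + 4P gives P* = 38, Q* = 96.
Demand choke price (D = 0): P = 54.
CS = ½(54 − 38)(96) = 768.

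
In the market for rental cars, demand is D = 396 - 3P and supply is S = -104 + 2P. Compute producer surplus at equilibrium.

Equilibrium: 396 - 3P = -104 + 2P gives P* = 100, Q* = 96.
Supply starts at P = 52 (where S = 0).
PS = ½(100 − 52)(96) = 2304.

Producer surplus = 2304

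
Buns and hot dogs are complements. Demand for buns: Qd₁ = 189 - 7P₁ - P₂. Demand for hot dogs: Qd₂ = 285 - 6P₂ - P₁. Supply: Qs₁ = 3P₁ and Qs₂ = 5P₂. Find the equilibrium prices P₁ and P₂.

P₁ = 1794/109, P₂ = 2661/109

Market 1: 189 - 7P₁ - P₂ = 3P₁ → 10P₁ + P₂ = 189.
Market 2: 11P₂ + P₁ = 285.
Eliminating P₂: 11×(1) − 1×(2) gives 109P₁ = 1794, so P₁ = 1794/109.
Back-substitute into (2): P₂ = (285 − 1×1794/109) / 11 = 2661/109.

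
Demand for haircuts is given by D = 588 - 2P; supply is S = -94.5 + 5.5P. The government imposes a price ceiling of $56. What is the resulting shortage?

Equilibrium price would be P* = 91, so the ceiling at 56 binds.
At P = 56: D = 588 − 2(56) = 476, S = -94.5 + 5.5(56) = 213.5.
Shortage = 476 − 213.5 = 262.5.

Shortage = 262.5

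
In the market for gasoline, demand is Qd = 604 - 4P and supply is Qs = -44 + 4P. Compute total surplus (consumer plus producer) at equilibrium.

Total surplus = 19600

Equilibrium: 604 - 4P = -44 + 4P gives P* = 81, Q* = 280.
Demand choke price: P = 151; supply starts at P = 11.
CS = ½(151 − 81)(280) = 9800; PS = ½(81 − 11)(280) = 9800.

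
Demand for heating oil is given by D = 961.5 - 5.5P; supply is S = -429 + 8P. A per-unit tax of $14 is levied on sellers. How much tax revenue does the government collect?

Tax revenue = 132062/27

Pre-tax equilibrium: P* = 103, Q* = 395.
Tax on sellers shifts supply to S = -429 + 8(P − 14) = -541 + 8P.
961.5 - 5.5P = -541 + 8P gives buyer price Pb = 3005/27; sellers receive Ps = 3005/27 − 14 = 2627/27.
New quantity: Q = 961.5 − 5.5(3005/27) = 9433/27.
Revenue = 14 × 9433/27 = 132062/27.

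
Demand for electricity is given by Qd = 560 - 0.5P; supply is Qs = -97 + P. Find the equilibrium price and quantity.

P* = 438, Q* = 341

Set Qd = Qs: 560 - 0.5P = -97 + P.
657 = 1.5P, so P* = 438.
Q* = 560 − 0.5(438) = 341.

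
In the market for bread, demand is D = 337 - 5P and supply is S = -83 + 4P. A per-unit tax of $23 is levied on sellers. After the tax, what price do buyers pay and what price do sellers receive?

Pre-tax equilibrium: P* = 140/3, Q* = 311/3.
Tax on sellers shifts supply to S = -83 + 4(P − 23) = -175 + 4P.
337 - 5P = -175 + 4P gives buyer price Pb = 512/9; sellers receive Ps = 512/9 − 23 = 305/9.
New quantity: Q = 337 − 5(512/9) = 473/9.

Buyers pay 512/9, sellers receive 305/9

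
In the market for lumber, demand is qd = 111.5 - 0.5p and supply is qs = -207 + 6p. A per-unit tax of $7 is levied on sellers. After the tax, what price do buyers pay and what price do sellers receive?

Buyers pay 721/13, sellers receive 630/13

Pre-tax equilibrium: p* = 49, q* = 87.
Tax on sellers shifts supply to qs = -207 + 6(p − 7) = -249 + 6p.
111.5 - 0.5p = -249 + 6p gives buyer price pb = 721/13; sellers receive ps = 721/13 − 7 = 630/13.
New quantity: q = 111.5 − 0.5(721/13) = 1089/13.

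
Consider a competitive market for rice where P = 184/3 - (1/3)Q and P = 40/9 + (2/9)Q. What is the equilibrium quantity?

Set the two price expressions equal: 184/3 - (1/3)Q = 40/9 + (2/9)Q.
512/9 = (5/9)Q, so Q* = 102.4.
P* = 184/3 − (1/3)(102.4) = 27.2.

Q* = 102.4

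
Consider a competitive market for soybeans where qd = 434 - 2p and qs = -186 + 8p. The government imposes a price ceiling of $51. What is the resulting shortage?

Shortage = 110

Equilibrium price would be p* = 62, so the ceiling at 51 binds.
At p = 51: qd = 434 − 2(51) = 332, qs = -186 + 8(51) = 222.
Shortage = 332 − 222 = 110.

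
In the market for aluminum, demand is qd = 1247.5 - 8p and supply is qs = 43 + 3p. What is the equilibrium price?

p* = 109.5

Set qd = qs: 1247.5 - 8p = 43 + 3p.
1204.5 = 11p, so p* = 109.5.
q* = 1247.5 − 8(109.5) = 371.5.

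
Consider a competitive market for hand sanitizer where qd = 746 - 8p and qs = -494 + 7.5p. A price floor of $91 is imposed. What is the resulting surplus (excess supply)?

Equilibrium price would be p* = 80, so the floor at 91 binds.
At p = 91: qd = 18, qs = 188.5.
Surplus = 188.5 − 18 = 170.5.

Surplus = 170.5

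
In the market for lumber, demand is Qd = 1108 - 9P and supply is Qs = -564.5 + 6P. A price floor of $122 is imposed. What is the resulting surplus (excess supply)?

Surplus = 157.5

Equilibrium price would be P* = 111.5, so the floor at 122 binds.
At P = 122: Qd = 10, Qs = 167.5.
Surplus = 167.5 − 10 = 157.5.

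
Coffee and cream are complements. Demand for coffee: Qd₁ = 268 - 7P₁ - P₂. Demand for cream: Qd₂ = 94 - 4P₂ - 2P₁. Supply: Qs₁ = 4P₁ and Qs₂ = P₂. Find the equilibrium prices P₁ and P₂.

P₁ = 1246/53, P₂ = 498/53

Market 1: 268 - 7P₁ - P₂ = 4P₁ → 11P₁ + P₂ = 268.
Market 2: 5P₂ + 2P₁ = 94.
Eliminating P₂: 5×(1) − 1×(2) gives 53P₁ = 1246, so P₁ = 1246/53.
Back-substitute into (2): P₂ = (94 − 2×1246/53) / 5 = 498/53.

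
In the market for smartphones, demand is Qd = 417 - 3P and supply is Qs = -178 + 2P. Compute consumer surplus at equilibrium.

Consumer surplus = 600

Equilibrium: 417 - 3P = -178 + 2P gives P* = 119, Q* = 60.
Demand choke price (Qd = 0): P = 139.
CS = ½(139 − 119)(60) = 600.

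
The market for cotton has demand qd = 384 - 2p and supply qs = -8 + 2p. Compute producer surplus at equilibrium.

Producer surplus = 8836

Equilibrium: 384 - 2p = -8 + 2p gives p* = 98, q* = 188.
Supply starts at p = 4 (where qs = 0).
PS = ½(98 − 4)(188) = 8836.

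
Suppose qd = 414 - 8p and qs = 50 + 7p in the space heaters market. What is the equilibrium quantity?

Set qd = qs: 414 - 8p = 50 + 7p.
364 = 15p, so p* = 364/15.
q* = 414 − 8(364/15) = 3298/15.

q* = 3298/15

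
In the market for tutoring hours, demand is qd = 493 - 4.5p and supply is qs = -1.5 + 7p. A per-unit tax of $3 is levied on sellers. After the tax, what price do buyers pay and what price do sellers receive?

Buyers pay 1031/23, sellers receive 962/23

Pre-tax equilibrium: p* = 43, q* = 299.5.
Tax on sellers shifts supply to qs = -1.5 + 7(p − 3) = -22.5 + 7p.
493 - 4.5p = -22.5 + 7p gives buyer price pb = 1031/23; sellers receive ps = 1031/23 − 3 = 962/23.
New quantity: q = 493 − 4.5(1031/23) = 13399/46.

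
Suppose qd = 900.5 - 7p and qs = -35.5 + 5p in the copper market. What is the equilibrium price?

Set qd = qs: 900.5 - 7p = -35.5 + 5p.
936 = 12p, so p* = 78.
q* = 900.5 − 7(78) = 354.5.

p* = 78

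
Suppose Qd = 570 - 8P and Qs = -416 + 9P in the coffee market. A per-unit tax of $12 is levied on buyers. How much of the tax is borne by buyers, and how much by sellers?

Buyers bear 108/17, sellers bear 96/17

Pre-tax equilibrium: P* = 58, Q* = 106.
Tax on buyers shifts demand to Qd = 570 − 8(P + 12) = 474 - 8P.
474 - 8P = -416 + 9P gives seller price Ps = 890/17; buyers pay Pb = 890/17 + 12 = 1094/17.
New quantity: Q = 570 − 8(1094/17) = 938/17.
Buyer burden = 1094/17 − 58 = 108/17; seller burden = 58 − 890/17 = 96/17.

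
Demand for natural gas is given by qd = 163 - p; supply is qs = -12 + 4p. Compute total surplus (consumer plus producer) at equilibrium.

Total surplus = 10240

Equilibrium: 163 - p = -12 + 4p gives p* = 35, q* = 128.
Demand choke price: p = 163; supply starts at p = 3.
CS = ½(163 − 35)(128) = 8192; PS = ½(35 − 3)(128) = 2048.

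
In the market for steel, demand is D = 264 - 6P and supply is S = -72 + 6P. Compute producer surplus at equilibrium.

Producer surplus = 768

Equilibrium: 264 - 6P = -72 + 6P gives P* = 28, Q* = 96.
Supply starts at P = 12 (where S = 0).
PS = ½(28 − 12)(96) = 768.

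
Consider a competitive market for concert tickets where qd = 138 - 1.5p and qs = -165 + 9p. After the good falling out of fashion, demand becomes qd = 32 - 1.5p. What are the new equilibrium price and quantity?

p' = 394/21, q' = 27/7

Original equilibrium: p* = 202/7, q* = 663/7.
New equilibrium: 32 - 1.5p = -165 + 9p, so 197 = 10.5p and p' = 394/21; q' = 32 − 1.5(394/21) = 27/7.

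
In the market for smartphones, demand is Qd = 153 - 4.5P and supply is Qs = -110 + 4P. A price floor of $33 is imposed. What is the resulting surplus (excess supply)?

Surplus = 17.5

Equilibrium price would be P* = 526/17, so the floor at 33 binds.
At P = 33: Qd = 4.5, Qs = 22.
Surplus = 22 − 4.5 = 17.5.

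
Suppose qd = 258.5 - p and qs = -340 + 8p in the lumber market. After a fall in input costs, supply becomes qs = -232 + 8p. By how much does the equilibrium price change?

Original equilibrium: p* = 66.5, q* = 192.
New equilibrium: 258.5 - p = -232 + 8p, so 490.5 = 9p and p' = 54.5; q' = 258.5 − 1(54.5) = 204.
Change in price: 54.5 − 66.5 = -12.

Δp = -12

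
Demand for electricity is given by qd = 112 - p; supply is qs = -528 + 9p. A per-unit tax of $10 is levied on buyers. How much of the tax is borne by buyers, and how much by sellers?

Buyers bear $9, sellers bear $1

Pre-tax equilibrium: p* = 64, q* = 48.
Tax on buyers shifts demand to qd = 112 − 1(p + 10) = 102 - p.
102 - p = -528 + 9p gives seller price ps = 63; buyers pay pb = 63 + 10 = 73.
New quantity: q = 112 − 1(73) = 39.
Buyer burden = 73 − 64 = 9; seller burden = 64 − 63 = 1.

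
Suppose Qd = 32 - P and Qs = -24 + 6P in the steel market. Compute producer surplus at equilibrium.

Equilibrium: 32 - P = -24 + 6P gives P* = 8, Q* = 24.
Supply starts at P = 4 (where Qs = 0).
PS = ½(8 − 4)(24) = 48.

Producer surplus = 48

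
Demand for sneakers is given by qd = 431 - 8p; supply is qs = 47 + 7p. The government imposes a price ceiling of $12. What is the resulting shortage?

Shortage = 204

Equilibrium price would be p* = 25.6, so the ceiling at 12 binds.
At p = 12: qd = 431 − 8(12) = 335, qs = 47 + 7(12) = 131.
Shortage = 335 − 131 = 204.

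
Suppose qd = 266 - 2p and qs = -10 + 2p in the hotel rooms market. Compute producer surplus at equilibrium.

Equilibrium: 266 - 2p = -10 + 2p gives p* = 69, q* = 128.
Supply starts at p = 5 (where qs = 0).
PS = ½(69 − 5)(128) = 4096.

Producer surplus = 4096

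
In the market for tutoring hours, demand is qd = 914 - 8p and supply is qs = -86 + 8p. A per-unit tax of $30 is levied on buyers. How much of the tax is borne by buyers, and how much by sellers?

Pre-tax equilibrium: p* = 62.5, q* = 414.
Tax on buyers shifts demand to qd = 914 − 8(p + 30) = 674 - 8p.
674 - 8p = -86 + 8p gives seller price ps = 47.5; buyers pay pb = 47.5 + 30 = 77.5.
New quantity: q = 914 − 8(77.5) = 294.
Buyer burden = 77.5 − 62.5 = 15; seller burden = 62.5 − 47.5 = 15.

Buyers bear $15, sellers bear $15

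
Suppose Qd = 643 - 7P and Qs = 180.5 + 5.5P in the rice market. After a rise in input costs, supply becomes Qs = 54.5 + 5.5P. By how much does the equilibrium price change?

Original equilibrium: P* = 37, Q* = 384.
New equilibrium: 643 - 7P = 54.5 + 5.5P, so 588.5 = 12.5P and P' = 47.08; Q' = 643 − 7(47.08) = 313.44.
Change in price: 47.08 − 37 = 10.08.

ΔP = 10.08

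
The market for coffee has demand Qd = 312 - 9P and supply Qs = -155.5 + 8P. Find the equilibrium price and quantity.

Set Qd = Qs: 312 - 9P = -155.5 + 8P.
467.5 = 17P, so P* = 27.5.
Q* = 312 − 9(27.5) = 64.5.

P* = 27.5, Q* = 64.5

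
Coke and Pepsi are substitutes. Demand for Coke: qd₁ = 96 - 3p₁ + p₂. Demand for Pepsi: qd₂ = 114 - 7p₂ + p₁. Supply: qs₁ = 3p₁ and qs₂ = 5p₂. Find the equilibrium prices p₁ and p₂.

Market 1: 96 - 3p₁ + p₂ = 3p₁ → 6p₁ - p₂ = 96.
Market 2: 12p₂ - p₁ = 114.
Eliminating p₂: 12×(1) + 1×(2) gives 71p₁ = 1266, so p₁ = 1266/71.
Back-substitute into (2): p₂ = (114 + 1×1266/71) / 12 = 780/71.

p₁ = 1266/71, p₂ = 780/71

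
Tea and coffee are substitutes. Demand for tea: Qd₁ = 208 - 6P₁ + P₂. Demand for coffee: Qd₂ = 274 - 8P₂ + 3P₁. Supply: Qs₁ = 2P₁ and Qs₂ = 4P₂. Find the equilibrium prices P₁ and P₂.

Market 1: 208 - 6P₁ + P₂ = 2P₁ → 8P₁ - P₂ = 208.
Market 2: 12P₂ - 3P₁ = 274.
Eliminating P₂: 12×(1) + 1×(2) gives 93P₁ = 2770, so P₁ = 2770/93.
Back-substitute into (2): P₂ = (274 + 3×2770/93) / 12 = 2816/93.

P₁ = 2770/93, P₂ = 2816/93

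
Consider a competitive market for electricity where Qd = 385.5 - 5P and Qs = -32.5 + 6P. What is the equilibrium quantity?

Set Qd = Qs: 385.5 - 5P = -32.5 + 6P.
418 = 11P, so P* = 38.
Q* = 385.5 − 5(38) = 195.5.

Q* = 195.5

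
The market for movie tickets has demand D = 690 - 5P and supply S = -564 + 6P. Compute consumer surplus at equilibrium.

Equilibrium: 690 - 5P = -564 + 6P gives P* = 114, Q* = 120.
Demand choke price (D = 0): P = 138.
CS = ½(138 − 114)(120) = 1440.

Consumer surplus = 1440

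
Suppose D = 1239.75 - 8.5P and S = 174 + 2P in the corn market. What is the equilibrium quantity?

Set D = S: 1239.75 - 8.5P = 174 + 2P.
1065.75 = 10.5P, so P* = 101.5.
Q* = 1239.75 − 8.5(101.5) = 377.

Q* = 377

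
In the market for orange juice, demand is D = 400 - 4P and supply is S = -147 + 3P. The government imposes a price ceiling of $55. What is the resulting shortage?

Shortage = 162

Equilibrium price would be P* = 547/7, so the ceiling at 55 binds.
At P = 55: D = 400 − 4(55) = 180, S = -147 + 3(55) = 18.
Shortage = 180 − 18 = 162.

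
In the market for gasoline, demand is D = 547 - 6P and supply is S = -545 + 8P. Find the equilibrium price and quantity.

P* = 78, Q* = 79

Set D = S: 547 - 6P = -545 + 8P.
1092 = 14P, so P* = 78.
Q* = 547 − 6(78) = 79.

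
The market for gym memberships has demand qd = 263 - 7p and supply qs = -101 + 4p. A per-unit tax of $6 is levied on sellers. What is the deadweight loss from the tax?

Deadweight loss = 504/11

Pre-tax equilibrium: p* = 364/11, q* = 345/11.
Tax on sellers shifts supply to qs = -101 + 4(p − 6) = -125 + 4p.
263 - 7p = -125 + 4p gives buyer price pb = 388/11; sellers receive ps = 388/11 − 6 = 322/11.
New quantity: q = 263 − 7(388/11) = 177/11.
DWL = ½ × 6 × (345/11 − 177/11) = 504/11.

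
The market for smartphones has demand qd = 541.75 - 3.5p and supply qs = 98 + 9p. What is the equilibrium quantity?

Set qd = qs: 541.75 - 3.5p = 98 + 9p.
443.75 = 12.5p, so p* = 35.5.
q* = 541.75 − 3.5(35.5) = 417.5.

q* = 417.5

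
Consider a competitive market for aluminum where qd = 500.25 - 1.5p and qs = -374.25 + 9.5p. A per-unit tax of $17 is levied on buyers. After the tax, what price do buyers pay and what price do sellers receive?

Pre-tax equilibrium: p* = 79.5, q* = 381.
Tax on buyers shifts demand to qd = 500.25 − 1.5(p + 17) = 474.75 - 1.5p.
474.75 - 1.5p = -374.25 + 9.5p gives seller price ps = 849/11; buyers pay pb = 849/11 + 17 = 1036/11.
New quantity: q = 500.25 − 1.5(1036/11) = 15795/44.

Buyers pay 1036/11, sellers receive 849/11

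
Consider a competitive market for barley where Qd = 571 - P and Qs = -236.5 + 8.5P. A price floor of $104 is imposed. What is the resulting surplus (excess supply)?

Surplus = 180.5

Equilibrium price would be P* = 85, so the floor at 104 binds.
At P = 104: Qd = 467, Qs = 647.5.
Surplus = 647.5 − 467 = 180.5.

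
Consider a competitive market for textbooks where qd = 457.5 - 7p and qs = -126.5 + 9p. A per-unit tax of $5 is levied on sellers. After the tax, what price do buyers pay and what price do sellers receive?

Pre-tax equilibrium: p* = 36.5, q* = 202.
Tax on sellers shifts supply to qs = -126.5 + 9(p − 5) = -171.5 + 9p.
457.5 - 7p = -171.5 + 9p gives buyer price pb = 39.3125; sellers receive ps = 39.3125 − 5 = 34.3125.
New quantity: q = 457.5 − 7(39.3125) = 182.3125.

Buyers pay $39.3125, sellers receive $34.3125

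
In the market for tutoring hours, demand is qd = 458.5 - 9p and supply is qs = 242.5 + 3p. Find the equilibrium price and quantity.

Set qd = qs: 458.5 - 9p = 242.5 + 3p.
216 = 12p, so p* = 18.
q* = 458.5 − 9(18) = 296.5.

p* = 18, q* = 296.5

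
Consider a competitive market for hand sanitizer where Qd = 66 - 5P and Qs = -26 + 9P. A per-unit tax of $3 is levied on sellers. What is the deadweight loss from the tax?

Deadweight loss = 405/28

Pre-tax equilibrium: P* = 46/7, Q* = 232/7.
Tax on sellers shifts supply to Qs = -26 + 9(P − 3) = -53 + 9P.
66 - 5P = -53 + 9P gives buyer price Pb = 8.5; sellers receive Ps = 8.5 − 3 = 5.5.
New quantity: Q = 66 − 5(8.5) = 23.5.
DWL = ½ × 3 × (232/7 − 23.5) = 405/28.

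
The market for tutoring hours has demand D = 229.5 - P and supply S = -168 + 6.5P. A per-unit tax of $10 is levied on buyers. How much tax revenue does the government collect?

Pre-tax equilibrium: P* = 53, Q* = 176.5.
Tax on buyers shifts demand to D = 229.5 − 1(P + 10) = 219.5 - P.
219.5 - P = -168 + 6.5P gives seller price Ps = 155/3; buyers pay Pb = 155/3 + 10 = 185/3.
New quantity: Q = 229.5 − 1(185/3) = 1007/6.
Revenue = 10 × 1007/6 = 5035/3.

Tax revenue = 5035/3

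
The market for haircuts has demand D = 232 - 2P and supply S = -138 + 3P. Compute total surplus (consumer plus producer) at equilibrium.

Equilibrium: 232 - 2P = -138 + 3P gives P* = 74, Q* = 84.
Demand choke price: P = 116; supply starts at P = 46.
CS = ½(116 − 74)(84) = 1764; PS = ½(74 − 46)(84) = 1176.

Total surplus = 2940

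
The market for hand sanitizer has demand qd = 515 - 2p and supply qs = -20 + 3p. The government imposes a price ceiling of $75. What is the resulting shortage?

Shortage = 160

Equilibrium price would be p* = 107, so the ceiling at 75 binds.
At p = 75: qd = 515 − 2(75) = 365, qs = -20 + 3(75) = 205.
Shortage = 365 − 205 = 160.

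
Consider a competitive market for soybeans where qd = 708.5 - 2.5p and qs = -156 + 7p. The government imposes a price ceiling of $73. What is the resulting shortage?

Equilibrium price would be p* = 91, so the ceiling at 73 binds.
At p = 73: qd = 708.5 − 2.5(73) = 526, qs = -156 + 7(73) = 355.
Shortage = 526 − 355 = 171.

Shortage = 171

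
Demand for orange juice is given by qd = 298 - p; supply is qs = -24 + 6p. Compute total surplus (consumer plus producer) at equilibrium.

Equilibrium: 298 - p = -24 + 6p gives p* = 46, q* = 252.
Demand choke price: p = 298; supply starts at p = 4.
CS = ½(298 − 46)(252) = 31752; PS = ½(46 − 4)(252) = 5292.

Total surplus = 37044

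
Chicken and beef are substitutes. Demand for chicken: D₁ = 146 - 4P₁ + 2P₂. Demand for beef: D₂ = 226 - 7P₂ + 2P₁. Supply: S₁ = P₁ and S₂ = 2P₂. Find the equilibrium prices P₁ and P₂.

Market 1: 146 - 4P₁ + 2P₂ = P₁ → 5P₁ - 2P₂ = 146.
Market 2: 9P₂ - 2P₁ = 226.
Eliminating P₂: 9×(1) + 2×(2) gives 41P₁ = 1766, so P₁ = 1766/41.
Back-substitute into (2): P₂ = (226 + 2×1766/41) / 9 = 1422/41.

P₁ = 1766/41, P₂ = 1422/41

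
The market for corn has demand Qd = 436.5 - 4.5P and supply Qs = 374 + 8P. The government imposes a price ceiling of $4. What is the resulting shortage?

Shortage = 12.5

Equilibrium price would be P* = 5, so the ceiling at 4 binds.
At P = 4: Qd = 436.5 − 4.5(4) = 418.5, Qs = 374 + 8(4) = 406.
Shortage = 418.5 − 406 = 12.5.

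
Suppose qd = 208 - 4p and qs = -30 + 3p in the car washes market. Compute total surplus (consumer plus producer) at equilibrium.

Equilibrium: 208 - 4p = -30 + 3p gives p* = 34, q* = 72.
Demand choke price: p = 52; supply starts at p = 10.
CS = ½(52 − 34)(72) = 648; PS = ½(34 − 10)(72) = 864.

Total surplus = 1512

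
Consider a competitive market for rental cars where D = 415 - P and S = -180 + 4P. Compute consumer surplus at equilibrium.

Equilibrium: 415 - P = -180 + 4P gives P* = 119, Q* = 296.
Demand choke price (D = 0): P = 415.
CS = ½(415 − 119)(296) = 43808.

Consumer surplus = 43808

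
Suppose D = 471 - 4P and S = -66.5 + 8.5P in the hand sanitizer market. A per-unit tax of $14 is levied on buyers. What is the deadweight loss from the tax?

Pre-tax equilibrium: P* = 43, Q* = 299.
Tax on buyers shifts demand to D = 471 − 4(P + 14) = 415 - 4P.
415 - 4P = -66.5 + 8.5P gives seller price Ps = 38.52; buyers pay Pb = 38.52 + 14 = 52.52.
New quantity: Q = 471 − 4(52.52) = 260.92.
DWL = ½ × 14 × (299 − 260.92) = 266.56.

Deadweight loss = 266.56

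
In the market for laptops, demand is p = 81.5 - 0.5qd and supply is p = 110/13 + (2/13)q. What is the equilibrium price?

p* = 436/17

Set the two price expressions equal: 81.5 - 0.5q = 110/13 + (2/13)q.
1899/26 = (17/26)q, so q* = 1899/17.
p* = 81.5 − (0.5)(1899/17) = 436/17.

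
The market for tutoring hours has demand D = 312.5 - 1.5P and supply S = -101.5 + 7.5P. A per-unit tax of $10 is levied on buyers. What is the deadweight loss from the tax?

Pre-tax equilibrium: P* = 46, Q* = 243.5.
Tax on buyers shifts demand to D = 312.5 − 1.5(P + 10) = 297.5 - 1.5P.
297.5 - 1.5P = -101.5 + 7.5P gives seller price Ps = 133/3; buyers pay Pb = 133/3 + 10 = 163/3.
New quantity: Q = 312.5 − 1.5(163/3) = 231.
DWL = ½ × 10 × (243.5 − 231) = 62.5.

Deadweight loss = 62.5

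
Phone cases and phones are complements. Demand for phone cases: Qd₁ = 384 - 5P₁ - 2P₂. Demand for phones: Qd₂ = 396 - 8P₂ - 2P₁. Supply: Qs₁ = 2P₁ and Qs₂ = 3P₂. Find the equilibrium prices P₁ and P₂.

P₁ = 3432/73, P₂ = 2004/73

Market 1: 384 - 5P₁ - 2P₂ = 2P₁ → 7P₁ + 2P₂ = 384.
Market 2: 11P₂ + 2P₁ = 396.
Eliminating P₂: 11×(1) − 2×(2) gives 73P₁ = 3432, so P₁ = 3432/73.
Back-substitute into (2): P₂ = (396 − 2×3432/73) / 11 = 2004/73.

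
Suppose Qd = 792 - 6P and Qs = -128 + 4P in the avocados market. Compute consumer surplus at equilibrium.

Consumer surplus = 4800

Equilibrium: 792 - 6P = -128 + 4P gives P* = 92, Q* = 240.
Demand choke price (Qd = 0): P = 132.
CS = ½(132 − 92)(240) = 4800.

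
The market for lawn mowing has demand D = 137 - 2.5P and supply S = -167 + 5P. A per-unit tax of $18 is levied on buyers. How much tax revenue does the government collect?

Tax revenue = 102

Pre-tax equilibrium: P* = 608/15, Q* = 107/3.
Tax on buyers shifts demand to D = 137 − 2.5(P + 18) = 92 - 2.5P.
92 - 2.5P = -167 + 5P gives seller price Ps = 518/15; buyers pay Pb = 518/15 + 18 = 788/15.
New quantity: Q = 137 − 2.5(788/15) = 17/3.
Revenue = 18 × 17/3 = 102.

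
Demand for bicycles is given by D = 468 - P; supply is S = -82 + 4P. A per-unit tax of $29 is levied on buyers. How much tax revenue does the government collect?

Pre-tax equilibrium: P* = 110, Q* = 358.
Tax on buyers shifts demand to D = 468 − 1(P + 29) = 439 - P.
439 - P = -82 + 4P gives seller price Ps = 104.2; buyers pay Pb = 104.2 + 29 = 133.2.
New quantity: Q = 468 − 1(133.2) = 334.8.
Revenue = 29 × 334.8 = 9709.2.

Tax revenue = 9709.2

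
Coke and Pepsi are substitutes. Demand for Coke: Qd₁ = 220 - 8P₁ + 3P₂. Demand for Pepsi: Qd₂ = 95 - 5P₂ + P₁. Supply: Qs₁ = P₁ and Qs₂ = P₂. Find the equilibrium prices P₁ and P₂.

Market 1: 220 - 8P₁ + 3P₂ = P₁ → 9P₁ - 3P₂ = 220.
Market 2: 6P₂ - P₁ = 95.
Eliminating P₂: 6×(1) + 3×(2) gives 51P₁ = 1605, so P₁ = 535/17.
Back-substitute into (2): P₂ = (95 + 1×535/17) / 6 = 1075/51.

P₁ = 535/17, P₂ = 1075/51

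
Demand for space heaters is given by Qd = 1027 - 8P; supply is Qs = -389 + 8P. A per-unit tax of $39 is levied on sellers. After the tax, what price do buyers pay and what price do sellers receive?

Pre-tax equilibrium: P* = 88.5, Q* = 319.
Tax on sellers shifts supply to Qs = -389 + 8(P − 39) = -701 + 8P.
1027 - 8P = -701 + 8P gives buyer price Pb = 108; sellers receive Ps = 108 − 39 = 69.
New quantity: Q = 1027 − 8(108) = 163.

Buyers pay $108, sellers receive $69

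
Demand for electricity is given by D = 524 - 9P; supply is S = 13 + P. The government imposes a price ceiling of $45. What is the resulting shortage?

Equilibrium price would be P* = 51.1, so the ceiling at 45 binds.
At P = 45: D = 524 − 9(45) = 119, S = 13 + 1(45) = 58.
Shortage = 119 − 58 = 61.

Shortage = 61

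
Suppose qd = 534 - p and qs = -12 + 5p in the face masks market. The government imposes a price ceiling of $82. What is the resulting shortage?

Equilibrium price would be p* = 91, so the ceiling at 82 binds.
At p = 82: qd = 534 − 1(82) = 452, qs = -12 + 5(82) = 398.
Shortage = 452 − 398 = 54.

Shortage = 54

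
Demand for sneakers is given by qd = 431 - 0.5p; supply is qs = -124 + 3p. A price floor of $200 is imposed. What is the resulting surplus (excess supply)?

Surplus = 145

Equilibrium price would be p* = 1110/7, so the floor at 200 binds.
At p = 200: qd = 331, qs = 476.
Surplus = 476 − 331 = 145.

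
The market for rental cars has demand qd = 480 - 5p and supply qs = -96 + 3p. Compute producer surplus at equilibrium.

Equilibrium: 480 - 5p = -96 + 3p gives p* = 72, q* = 120.
Supply starts at p = 32 (where qs = 0).
PS = ½(72 − 32)(120) = 2400.

Producer surplus = 2400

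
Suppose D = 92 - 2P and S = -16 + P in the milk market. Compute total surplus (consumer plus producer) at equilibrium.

Equilibrium: 92 - 2P = -16 + P gives P* = 36, Q* = 20.
Demand choke price: P = 46; supply starts at P = 16.
CS = ½(46 − 36)(20) = 100; PS = ½(36 − 16)(20) = 200.

Total surplus = 300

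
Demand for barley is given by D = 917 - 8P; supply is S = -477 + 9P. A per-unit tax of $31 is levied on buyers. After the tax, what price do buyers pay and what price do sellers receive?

Buyers pay 1673/17, sellers receive 1146/17

Pre-tax equilibrium: P* = 82, Q* = 261.
Tax on buyers shifts demand to D = 917 − 8(P + 31) = 669 - 8P.
669 - 8P = -477 + 9P gives seller price Ps = 1146/17; buyers pay Pb = 1146/17 + 31 = 1673/17.
New quantity: Q = 917 − 8(1673/17) = 2205/17.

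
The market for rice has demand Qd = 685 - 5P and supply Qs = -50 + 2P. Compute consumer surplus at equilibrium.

Equilibrium: 685 - 5P = -50 + 2P gives P* = 105, Q* = 160.
Demand choke price (Qd = 0): P = 137.
CS = ½(137 − 105)(160) = 2560.

Consumer surplus = 2560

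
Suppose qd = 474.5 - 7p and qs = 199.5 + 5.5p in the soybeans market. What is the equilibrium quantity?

q* = 320.5

Set qd = qs: 474.5 - 7p = 199.5 + 5.5p.
275 = 12.5p, so p* = 22.
q* = 474.5 − 7(22) = 320.5.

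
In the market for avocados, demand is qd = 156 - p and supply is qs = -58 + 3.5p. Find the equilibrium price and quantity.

Set qd = qs: 156 - p = -58 + 3.5p.
214 = 4.5p, so p* = 428/9.
q* = 156 − 1(428/9) = 976/9.

p* = 428/9, q* = 976/9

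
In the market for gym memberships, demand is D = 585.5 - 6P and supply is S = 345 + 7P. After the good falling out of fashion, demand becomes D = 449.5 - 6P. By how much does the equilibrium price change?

Original equilibrium: P* = 18.5, Q* = 474.5.
New equilibrium: 449.5 - 6P = 345 + 7P, so 104.5 = 13P and P' = 209/26; Q' = 449.5 − 6(209/26) = 10433/26.
Change in price: 209/26 − 18.5 = -136/13.

ΔP = -136/13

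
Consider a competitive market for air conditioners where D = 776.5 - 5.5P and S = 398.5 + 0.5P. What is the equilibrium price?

P* = 63

Set D = S: 776.5 - 5.5P = 398.5 + 0.5P.
378 = 6P, so P* = 63.
Q* = 776.5 − 5.5(63) = 430.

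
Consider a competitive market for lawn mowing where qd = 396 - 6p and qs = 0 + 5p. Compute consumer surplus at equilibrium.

Equilibrium: 396 - 6p = 0 + 5p gives p* = 36, q* = 180.
Demand choke price (qd = 0): p = 66.
CS = ½(66 − 36)(180) = 2700.

Consumer surplus = 2700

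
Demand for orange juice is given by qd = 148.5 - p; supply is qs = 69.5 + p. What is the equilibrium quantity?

q* = 109

Set qd = qs: 148.5 - p = 69.5 + p.
79 = 2p, so p* = 39.5.
q* = 148.5 − 1(39.5) = 109.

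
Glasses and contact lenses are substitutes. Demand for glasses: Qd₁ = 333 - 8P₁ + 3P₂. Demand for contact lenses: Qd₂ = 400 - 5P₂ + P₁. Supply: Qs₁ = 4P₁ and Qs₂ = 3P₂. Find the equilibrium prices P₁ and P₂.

Market 1: 333 - 8P₁ + 3P₂ = 4P₁ → 12P₁ - 3P₂ = 333.
Market 2: 8P₂ - P₁ = 400.
Eliminating P₂: 8×(1) + 3×(2) gives 93P₁ = 3864, so P₁ = 1288/31.
Back-substitute into (2): P₂ = (400 + 1×1288/31) / 8 = 1711/31.

P₁ = 1288/31, P₂ = 1711/31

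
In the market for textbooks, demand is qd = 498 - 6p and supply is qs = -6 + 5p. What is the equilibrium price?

p* = 504/11

Set qd = qs: 498 - 6p = -6 + 5p.
504 = 11p, so p* = 504/11.
q* = 498 − 6(504/11) = 2454/11.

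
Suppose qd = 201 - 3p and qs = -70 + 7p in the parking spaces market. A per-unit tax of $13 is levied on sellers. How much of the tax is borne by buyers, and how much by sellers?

Buyers bear $9.1, sellers bear $3.9

Pre-tax equilibrium: p* = 27.1, q* = 119.7.
Tax on sellers shifts supply to qs = -70 + 7(p − 13) = -161 + 7p.
201 - 3p = -161 + 7p gives buyer price pb = 36.2; sellers receive ps = 36.2 − 13 = 23.2.
New quantity: q = 201 − 3(36.2) = 92.4.
Buyer burden = 36.2 − 27.1 = 9.1; seller burden = 27.1 − 23.2 = 3.9.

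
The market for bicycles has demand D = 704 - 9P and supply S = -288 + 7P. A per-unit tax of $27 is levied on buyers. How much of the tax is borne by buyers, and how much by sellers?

Pre-tax equilibrium: P* = 62, Q* = 146.
Tax on buyers shifts demand to D = 704 − 9(P + 27) = 461 - 9P.
461 - 9P = -288 + 7P gives seller price Ps = 46.8125; buyers pay Pb = 46.8125 + 27 = 73.8125.
New quantity: Q = 704 − 9(73.8125) = 39.6875.
Buyer burden = 73.8125 − 62 = 11.8125; seller burden = 62 − 46.8125 = 15.1875.

Buyers bear $11.8125, sellers bear $15.1875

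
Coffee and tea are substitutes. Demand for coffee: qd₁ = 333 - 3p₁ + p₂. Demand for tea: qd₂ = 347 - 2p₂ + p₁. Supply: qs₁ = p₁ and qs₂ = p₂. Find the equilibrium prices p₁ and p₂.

p₁ = 1346/11, p₂ = 1721/11

Market 1: 333 - 3p₁ + p₂ = p₁ → 4p₁ - p₂ = 333.
Market 2: 3p₂ - p₁ = 347.
Eliminating p₂: 3×(1) + 1×(2) gives 11p₁ = 1346, so p₁ = 1346/11.
Back-substitute into (2): p₂ = (347 + 1×1346/11) / 3 = 1721/11.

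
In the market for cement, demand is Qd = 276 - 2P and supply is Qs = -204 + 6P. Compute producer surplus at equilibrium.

Producer surplus = 2028

Equilibrium: 276 - 2P = -204 + 6P gives P* = 60, Q* = 156.
Supply starts at P = 34 (where Qs = 0).
PS = ½(60 − 34)(156) = 2028.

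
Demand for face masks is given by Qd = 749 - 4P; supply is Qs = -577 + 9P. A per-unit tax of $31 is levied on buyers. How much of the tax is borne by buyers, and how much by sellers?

Buyers bear 279/13, sellers bear 124/13

Pre-tax equilibrium: P* = 102, Q* = 341.
Tax on buyers shifts demand to Qd = 749 − 4(P + 31) = 625 - 4P.
625 - 4P = -577 + 9P gives seller price Ps = 1202/13; buyers pay Pb = 1202/13 + 31 = 1605/13.
New quantity: Q = 749 − 4(1605/13) = 3317/13.
Buyer burden = 1605/13 − 102 = 279/13; seller burden = 102 − 1202/13 = 124/13.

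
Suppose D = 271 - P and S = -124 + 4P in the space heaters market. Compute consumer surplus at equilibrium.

Equilibrium: 271 - P = -124 + 4P gives P* = 79, Q* = 192.
Demand choke price (D = 0): P = 271.
CS = ½(271 − 79)(192) = 18432.

Consumer surplus = 18432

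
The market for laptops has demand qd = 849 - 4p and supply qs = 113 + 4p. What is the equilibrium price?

p* = 92

Set qd = qs: 849 - 4p = 113 + 4p.
736 = 8p, so p* = 92.
q* = 849 − 4(92) = 481.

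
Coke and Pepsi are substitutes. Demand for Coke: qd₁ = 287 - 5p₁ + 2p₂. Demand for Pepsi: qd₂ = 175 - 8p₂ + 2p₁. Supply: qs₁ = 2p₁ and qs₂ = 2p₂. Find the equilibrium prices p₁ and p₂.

p₁ = 1610/33, p₂ = 1799/66

Market 1: 287 - 5p₁ + 2p₂ = 2p₁ → 7p₁ - 2p₂ = 287.
Market 2: 10p₂ - 2p₁ = 175.
Eliminating p₂: 10×(1) + 2×(2) gives 66p₁ = 3220, so p₁ = 1610/33.
Back-substitute into (2): p₂ = (175 + 2×1610/33) / 10 = 1799/66.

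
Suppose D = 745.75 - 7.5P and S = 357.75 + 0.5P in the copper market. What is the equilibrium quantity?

Q* = 382

Set D = S: 745.75 - 7.5P = 357.75 + 0.5P.
388 = 8P, so P* = 48.5.
Q* = 745.75 − 7.5(48.5) = 382.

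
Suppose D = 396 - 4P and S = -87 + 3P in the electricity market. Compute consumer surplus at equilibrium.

Consumer surplus = 1800

Equilibrium: 396 - 4P = -87 + 3P gives P* = 69, Q* = 120.
Demand choke price (D = 0): P = 99.
CS = ½(99 − 69)(120) = 1800.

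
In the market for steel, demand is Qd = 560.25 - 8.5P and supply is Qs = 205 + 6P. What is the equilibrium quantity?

Q* = 352

Set Qd = Qs: 560.25 - 8.5P = 205 + 6P.
355.25 = 14.5P, so P* = 24.5.
Q* = 560.25 − 8.5(24.5) = 352.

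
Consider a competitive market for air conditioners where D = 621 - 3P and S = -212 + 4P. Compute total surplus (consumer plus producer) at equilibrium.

Total surplus = 20328

Equilibrium: 621 - 3P = -212 + 4P gives P* = 119, Q* = 264.
Demand choke price: P = 207; supply starts at P = 53.
CS = ½(207 − 119)(264) = 11616; PS = ½(119 − 53)(264) = 8712.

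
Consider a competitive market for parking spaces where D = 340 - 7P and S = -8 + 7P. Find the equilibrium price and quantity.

P* = 174/7, Q* = 166

Set D = S: 340 - 7P = -8 + 7P.
348 = 14P, so P* = 174/7.
Q* = 340 − 7(174/7) = 166.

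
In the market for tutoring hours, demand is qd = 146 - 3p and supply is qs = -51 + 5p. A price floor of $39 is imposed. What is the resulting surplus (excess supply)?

Equilibrium price would be p* = 24.625, so the floor at 39 binds.
At p = 39: qd = 29, qs = 144.
Surplus = 144 − 29 = 115.

Surplus = 115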